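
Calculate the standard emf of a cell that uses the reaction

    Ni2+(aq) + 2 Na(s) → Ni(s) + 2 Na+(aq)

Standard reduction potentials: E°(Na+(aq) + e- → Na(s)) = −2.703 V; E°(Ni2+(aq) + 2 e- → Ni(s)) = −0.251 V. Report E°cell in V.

Ni2+(aq) gains electrons, so the Ni²⁺/Ni couple is the cathode; the Na⁺/Na couple is the anode.
E°cell = E°(cathode) − E°(anode) = −0.251 − (−2.703) = +2.452 V.

+2.452 V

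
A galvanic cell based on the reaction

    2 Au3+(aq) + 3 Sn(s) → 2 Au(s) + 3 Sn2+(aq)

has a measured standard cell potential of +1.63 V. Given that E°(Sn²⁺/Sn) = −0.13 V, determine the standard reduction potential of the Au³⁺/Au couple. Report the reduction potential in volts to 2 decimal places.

+1.50 V

In the reaction as written the Au³⁺/Au couple is reduced (cathode) and Sn²⁺/Sn is oxidized (anode), so E°cell = E°(Au³⁺/Au) − E°(Sn²⁺/Sn).
E°(Au³⁺/Au) = E°cell + E°(anode) = +1.63 + (−0.13) = +1.50 V.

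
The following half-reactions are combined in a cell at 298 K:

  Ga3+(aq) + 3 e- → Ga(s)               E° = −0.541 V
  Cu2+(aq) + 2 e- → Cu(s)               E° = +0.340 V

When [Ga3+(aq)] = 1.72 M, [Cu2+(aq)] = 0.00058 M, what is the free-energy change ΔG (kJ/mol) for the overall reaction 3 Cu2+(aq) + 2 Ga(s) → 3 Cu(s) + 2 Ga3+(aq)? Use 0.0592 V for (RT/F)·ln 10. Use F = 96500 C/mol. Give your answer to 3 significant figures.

With Cu²⁺/Cu reduced at the cathode, E°cell = +0.340 − (−0.541) = +0.881 V and n = 6.
Here Q = [Ga3+(aq)]^2 / [Cu2+(aq)]^3 = 1.52×10^10 (log Q = 10.181), giving E = +0.881 − (0.0592/6)·(10.181) = +0.7805 V.
Finally ΔG = −nFE = −(6)(96500 C/mol)(+0.7805 V) = −452 kJ/mol.

−452 kJ/mol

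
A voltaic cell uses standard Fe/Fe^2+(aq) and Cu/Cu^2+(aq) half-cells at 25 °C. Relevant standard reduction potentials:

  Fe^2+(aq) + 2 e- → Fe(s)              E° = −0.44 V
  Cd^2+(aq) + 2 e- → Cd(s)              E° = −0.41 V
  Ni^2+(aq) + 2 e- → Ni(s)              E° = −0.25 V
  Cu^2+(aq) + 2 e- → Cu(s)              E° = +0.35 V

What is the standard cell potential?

+0.79 V

The Cu²⁺/Cu couple has the higher E°, so Cu ion is reduced (cathode) and Fe is oxidized (anode).
E°cell = E°(cathode) − E°(anode) = +0.35 − (−0.44) = +0.79 V.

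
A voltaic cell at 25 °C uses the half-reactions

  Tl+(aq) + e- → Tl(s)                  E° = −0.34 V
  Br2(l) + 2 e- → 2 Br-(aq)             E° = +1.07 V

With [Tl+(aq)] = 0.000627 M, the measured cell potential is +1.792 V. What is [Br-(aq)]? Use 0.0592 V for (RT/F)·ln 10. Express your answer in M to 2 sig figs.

0.00056 M

With Br₂/Br⁻ at the cathode and Tl⁺/Tl at the anode, E°cell = +1.07 − (−0.34) = +1.41 V (n = 2).
Since E = E° − (0.0592/n)·log Q, log Q = n(E° − E)/0.0592 = −12.905.
For Br2(l) + 2 Tl(s) → 2 Br-(aq) + 2 Tl+(aq), the reaction quotient is Q = [Br-(aq)]^2·[Tl+(aq)]^2.
Solving for the unknown gives log [Br-(aq)] = −3.250, so [Br-(aq)] ≈ 0.00056 M.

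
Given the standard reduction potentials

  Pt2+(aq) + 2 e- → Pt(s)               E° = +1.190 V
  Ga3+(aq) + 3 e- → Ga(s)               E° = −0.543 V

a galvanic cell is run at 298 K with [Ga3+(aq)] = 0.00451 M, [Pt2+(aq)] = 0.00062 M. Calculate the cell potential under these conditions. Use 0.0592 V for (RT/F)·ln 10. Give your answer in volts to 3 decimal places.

Since E°(Pt²⁺/Pt) > E°(Ga³⁺/Ga), Pt²⁺/Pt serves as the cathode.
E°cell = +1.190 − (−0.543) = +1.733 V, with n = 6 electrons transferred.
For the overall reaction 3 Pt2+(aq) + 2 Ga(s) → 3 Pt(s) + 2 Ga3+(aq), Q = [Ga3+(aq)]^2 / [Pt2+(aq)]^3 = 8.53×10^4, giving log Q = 4.931.
By the Nernst equation, E = +1.733 − (0.0592/6)·(4.931) = +1.684 V.

+1.684 V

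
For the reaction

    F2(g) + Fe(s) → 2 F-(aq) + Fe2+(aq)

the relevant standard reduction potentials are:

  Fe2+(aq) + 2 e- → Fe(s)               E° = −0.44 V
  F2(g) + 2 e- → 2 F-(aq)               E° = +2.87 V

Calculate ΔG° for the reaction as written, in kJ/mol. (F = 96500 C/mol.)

In the reaction as written F2(g) is reduced, so the F₂/F⁻ couple is the cathode and Fe²⁺/Fe is the anode.
E°cell = +2.87 − (−0.44) = +3.31 V; balancing electrons gives n = 2.
ΔG° = −nFE°cell = −(2)(96500)(+3.31) J/mol = −639 kJ/mol.

−639 kJ/mol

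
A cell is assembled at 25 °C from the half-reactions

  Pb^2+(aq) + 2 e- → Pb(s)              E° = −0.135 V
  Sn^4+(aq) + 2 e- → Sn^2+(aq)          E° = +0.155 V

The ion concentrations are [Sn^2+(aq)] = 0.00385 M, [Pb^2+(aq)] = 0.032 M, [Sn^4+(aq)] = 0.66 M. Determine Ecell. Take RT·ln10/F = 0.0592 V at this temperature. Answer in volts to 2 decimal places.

+0.40 V

The Sn⁴⁺/Sn²⁺ couple has the more positive E°, so it is the cathode; Pb²⁺/Pb is the anode.
E°cell = +0.155 − (−0.135) = +0.290 V, with n = 2 electrons transferred.
Balancing gives Sn^4+(aq) + Pb(s) → Sn^2+(aq) + Pb^2+(aq); hence Q = ([Sn^2+(aq)]·[Pb^2+(aq)]) / [Sn^4+(aq)] = 0.000187 (log Q = −3.729).
By the Nernst equation, E = +0.290 − (0.0592/2)·(−3.729) = +0.40 V.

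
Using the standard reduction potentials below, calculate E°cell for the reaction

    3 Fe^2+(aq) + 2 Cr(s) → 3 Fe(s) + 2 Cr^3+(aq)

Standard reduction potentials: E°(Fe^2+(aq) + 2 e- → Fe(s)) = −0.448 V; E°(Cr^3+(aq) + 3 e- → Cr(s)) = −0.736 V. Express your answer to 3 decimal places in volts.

Fe^2+(aq) gains electrons, so the Fe²⁺/Fe couple is the cathode; the Cr³⁺/Cr couple is the anode.
E°cell = E°(cathode) − E°(anode) = −0.448 − (−0.736) = +0.288 V.

+0.288 V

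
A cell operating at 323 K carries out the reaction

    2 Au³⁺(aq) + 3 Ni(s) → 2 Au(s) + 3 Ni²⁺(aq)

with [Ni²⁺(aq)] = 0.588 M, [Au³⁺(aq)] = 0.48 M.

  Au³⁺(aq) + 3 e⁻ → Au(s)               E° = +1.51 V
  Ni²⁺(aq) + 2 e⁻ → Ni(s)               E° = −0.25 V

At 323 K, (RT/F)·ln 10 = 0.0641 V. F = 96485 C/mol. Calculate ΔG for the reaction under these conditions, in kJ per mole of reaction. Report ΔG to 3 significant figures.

−1020 kJ/mol

E°cell = +1.51 − (−0.25) = +1.76 V; the balanced reaction transfers n = 6 electrons.
Here Q = [Ni²⁺(aq)]^3 / [Au³⁺(aq)]^2 = 0.882 (log Q = −0.054), giving E = +1.76 − (0.0641/6)·(−0.054) = +1.7606 V.
ΔG = −nFE = −(6)(96485)(+1.7606) J/mol = −1020 kJ/mol.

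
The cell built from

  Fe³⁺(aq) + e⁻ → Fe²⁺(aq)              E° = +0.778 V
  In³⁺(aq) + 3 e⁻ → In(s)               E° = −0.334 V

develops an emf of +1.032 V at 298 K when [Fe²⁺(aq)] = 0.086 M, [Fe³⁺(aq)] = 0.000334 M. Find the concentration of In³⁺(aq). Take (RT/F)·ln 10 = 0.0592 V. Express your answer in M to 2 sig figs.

0.00066 M

Fe³⁺/Fe²⁺ is the cathode (higher E°); E°cell = +0.778 − (−0.334) = +1.112 V with n = 3.
From the Nernst equation, log Q = n(E° − E)/0.0592 = 3·(+1.112 − (+1.032))/0.0592 = 4.054.
For 3 Fe³⁺(aq) + In(s) → 3 Fe²⁺(aq) + In³⁺(aq), the reaction quotient is Q = ([Fe²⁺(aq)]^3·[In³⁺(aq)]) / [Fe³⁺(aq)]^3.
Solving for the unknown gives log [In³⁺(aq)] = −3.178, so [In³⁺(aq)] ≈ 0.00066 M.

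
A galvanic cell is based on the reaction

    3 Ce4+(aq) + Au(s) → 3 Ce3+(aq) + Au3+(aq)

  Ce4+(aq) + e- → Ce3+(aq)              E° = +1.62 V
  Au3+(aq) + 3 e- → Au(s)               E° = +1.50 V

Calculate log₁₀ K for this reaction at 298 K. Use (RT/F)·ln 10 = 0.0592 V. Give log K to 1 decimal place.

The Ce⁴⁺/Ce³⁺ couple is reduced (cathode); E°cell = +1.62 − (+1.50) = +0.12 V with n = 3.
At equilibrium E = 0, so log K = nE°cell / 0.0592 = (3)(+0.12) / 0.0592 = 6.1.

log K = 6.1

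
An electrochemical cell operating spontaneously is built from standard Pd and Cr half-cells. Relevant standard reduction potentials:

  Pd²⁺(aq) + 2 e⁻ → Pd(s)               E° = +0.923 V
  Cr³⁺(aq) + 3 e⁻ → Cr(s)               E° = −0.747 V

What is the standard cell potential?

The Pd²⁺/Pd couple has the higher E°, so Pd ion is reduced (cathode) and Cr is oxidized (anode).
E°cell = E°(cathode) − E°(anode) = +0.923 − (−0.747) = +1.670 V.

+1.670 V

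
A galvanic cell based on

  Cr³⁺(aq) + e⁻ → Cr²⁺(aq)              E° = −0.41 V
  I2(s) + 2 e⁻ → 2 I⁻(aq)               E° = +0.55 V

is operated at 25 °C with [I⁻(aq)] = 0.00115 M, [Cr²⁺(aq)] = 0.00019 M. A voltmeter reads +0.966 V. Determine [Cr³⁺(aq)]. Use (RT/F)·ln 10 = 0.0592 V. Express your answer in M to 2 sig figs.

0.13 M

The I₂/I⁻ couple has the larger reduction potential, so it is the cathode: E°cell = +0.55 − (−0.41) = +0.96 V and n = 2.
Rearranging E = E° − (0.0592/n)·log Q gives log Q = 2(+0.96 − (+0.966))/0.0592 = −0.203.
Balancing electrons gives I2(s) + 2 Cr²⁺(aq) → 2 I⁻(aq) + 2 Cr³⁺(aq); thus Q = ([I⁻(aq)]^2·[Cr³⁺(aq)]^2) / [Cr²⁺(aq)]^2.
Substituting the known concentrations and solving, log [Cr³⁺(aq)] = −0.883 and [Cr³⁺(aq)] = 0.13 M.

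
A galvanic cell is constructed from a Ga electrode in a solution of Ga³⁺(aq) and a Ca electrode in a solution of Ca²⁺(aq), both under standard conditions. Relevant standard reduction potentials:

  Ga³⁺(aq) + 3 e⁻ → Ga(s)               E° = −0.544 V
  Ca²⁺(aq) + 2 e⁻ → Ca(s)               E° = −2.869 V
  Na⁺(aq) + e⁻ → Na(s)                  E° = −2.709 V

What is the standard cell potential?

+2.325 V

Of the two couples in this cell, the one with the more positive reduction potential is reduced at the cathode: here that is Ga³⁺/Ga (−0.544 V); Ca²⁺/Ca (−2.869 V) is the anode.
E°cell = E°(cathode) − E°(anode) = −0.544 − (−2.869) = +2.325 V.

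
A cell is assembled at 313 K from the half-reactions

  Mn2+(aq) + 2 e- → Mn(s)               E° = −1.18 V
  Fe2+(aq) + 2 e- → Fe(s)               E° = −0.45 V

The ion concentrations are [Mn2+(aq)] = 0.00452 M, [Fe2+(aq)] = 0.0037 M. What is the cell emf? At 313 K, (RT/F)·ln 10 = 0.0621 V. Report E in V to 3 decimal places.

+0.727 V

Since E°(Fe²⁺/Fe) > E°(Mn²⁺/Mn), Fe²⁺/Fe serves as the cathode.
E°cell = −0.45 − (−1.18) = +0.73 V, with n = 2 electrons transferred.
For the overall reaction Fe2+(aq) + Mn(s) → Fe(s) + Mn2+(aq), Q = [Mn2+(aq)] / [Fe2+(aq)] = 1.22, giving log Q = 0.087.
E = E° − (0.0621/n)·log Q = +0.73 − (0.0621/2)(0.087) = +0.727 V.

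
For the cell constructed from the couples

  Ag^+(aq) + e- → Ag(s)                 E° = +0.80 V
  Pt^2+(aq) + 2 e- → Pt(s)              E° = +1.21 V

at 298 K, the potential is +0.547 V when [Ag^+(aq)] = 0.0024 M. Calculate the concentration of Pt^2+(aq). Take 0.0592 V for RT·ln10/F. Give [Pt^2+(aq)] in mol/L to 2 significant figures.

The Pt²⁺/Pt couple has the larger reduction potential, so it is the cathode: E°cell = +1.21 − (+0.80) = +0.41 V and n = 2.
Rearranging E = E° − (0.0592/n)·log Q gives log Q = 2(+0.41 − (+0.547))/0.0592 = −4.628.
For Pt^2+(aq) + 2 Ag(s) → Pt(s) + 2 Ag^+(aq), the reaction quotient is Q = [Ag^+(aq)]^2 / [Pt^2+(aq)].
Isolating [Pt^2+(aq)] in Q = 10^{−4.628} yields log [Pt^2+(aq)] = −0.612, i.e. 0.24 M.

0.24 M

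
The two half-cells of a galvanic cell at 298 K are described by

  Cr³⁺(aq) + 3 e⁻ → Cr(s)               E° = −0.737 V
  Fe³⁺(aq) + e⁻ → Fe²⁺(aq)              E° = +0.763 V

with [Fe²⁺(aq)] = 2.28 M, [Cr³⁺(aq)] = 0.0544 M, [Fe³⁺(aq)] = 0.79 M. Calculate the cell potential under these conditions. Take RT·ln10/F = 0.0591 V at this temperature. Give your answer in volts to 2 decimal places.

Since E°(Fe³⁺/Fe²⁺) > E°(Cr³⁺/Cr), Fe³⁺/Fe²⁺ serves as the cathode.
E°cell = +0.763 − (−0.737) = +1.500 V, with n = 3 electrons transferred.
The balanced reaction is 3 Fe³⁺(aq) + Cr(s) → 3 Fe²⁺(aq) + Cr³⁺(aq), so Q = ([Fe²⁺(aq)]^3·[Cr³⁺(aq)]) / [Fe³⁺(aq)]^3 = 1.31 and log Q = 0.117.
E = E° − (0.0591/n)·log Q = +1.500 − (0.0591/3)(0.117) = +1.50 V.

+1.50 V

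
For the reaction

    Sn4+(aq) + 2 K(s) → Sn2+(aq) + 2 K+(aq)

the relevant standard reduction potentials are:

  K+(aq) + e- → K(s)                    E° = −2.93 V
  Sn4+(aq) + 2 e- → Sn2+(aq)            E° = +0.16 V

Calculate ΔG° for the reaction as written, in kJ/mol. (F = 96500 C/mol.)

In the reaction as written Sn4+(aq) is reduced, so the Sn⁴⁺/Sn²⁺ couple is the cathode and K⁺/K is the anode.
E°cell = +0.16 − (−2.93) = +3.09 V; balancing electrons gives n = 2.
ΔG° = −nFE°cell = −(2)(96500)(+3.09) J/mol = −596 kJ/mol.

−596 kJ/mol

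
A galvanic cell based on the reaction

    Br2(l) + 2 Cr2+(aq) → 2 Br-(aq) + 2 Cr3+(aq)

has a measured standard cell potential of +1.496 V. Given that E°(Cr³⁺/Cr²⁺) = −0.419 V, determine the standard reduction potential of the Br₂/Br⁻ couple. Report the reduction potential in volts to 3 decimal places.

In the reaction as written the Br₂/Br⁻ couple is reduced (cathode) and Cr³⁺/Cr²⁺ is oxidized (anode), so E°cell = E°(Br₂/Br⁻) − E°(Cr³⁺/Cr²⁺).
E°(Br₂/Br⁻) = E°cell + E°(anode) = +1.496 + (−0.419) = +1.077 V.

+1.077 V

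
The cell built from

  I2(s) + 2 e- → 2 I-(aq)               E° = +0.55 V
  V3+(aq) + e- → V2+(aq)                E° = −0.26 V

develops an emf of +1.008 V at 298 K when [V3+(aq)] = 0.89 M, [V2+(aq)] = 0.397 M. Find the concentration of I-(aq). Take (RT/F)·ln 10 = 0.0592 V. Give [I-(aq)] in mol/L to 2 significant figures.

0.00020 M

With I₂/I⁻ at the cathode and V³⁺/V²⁺ at the anode, E°cell = +0.55 − (−0.26) = +0.81 V (n = 2).
Rearranging E = E° − (0.0592/n)·log Q gives log Q = 2(+0.81 − (+1.008))/0.0592 = −6.689.
Balancing electrons gives I2(s) + 2 V2+(aq) → 2 I-(aq) + 2 V3+(aq); thus Q = ([I-(aq)]^2·[V3+(aq)]^2) / [V2+(aq)]^2.
Solving for the unknown gives log [I-(aq)] = −3.695, so [I-(aq)] ≈ 0.00020 M.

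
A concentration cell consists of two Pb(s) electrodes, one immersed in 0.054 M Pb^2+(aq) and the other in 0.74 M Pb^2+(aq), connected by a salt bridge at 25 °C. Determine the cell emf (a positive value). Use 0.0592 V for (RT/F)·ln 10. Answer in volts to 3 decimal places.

For a concentration cell E°cell = 0, since both electrodes use the same couple.
The compartment with the higher Pb^2+(aq) concentration (0.74 M) acts as the cathode; ions are reduced there and produced at the dilute (0.054 M) anode.
With n = 2, Ecell = −(0.0592/2)·log([dilute]/[conc]) = −(0.0592/2)·log(0.054/0.74) = +0.034 V.

0.034 V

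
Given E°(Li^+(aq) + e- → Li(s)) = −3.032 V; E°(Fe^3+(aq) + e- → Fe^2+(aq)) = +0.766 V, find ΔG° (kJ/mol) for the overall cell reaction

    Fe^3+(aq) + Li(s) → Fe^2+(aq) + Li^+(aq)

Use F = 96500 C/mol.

In the reaction as written Fe^3+(aq) is reduced, so the Fe³⁺/Fe²⁺ couple is the cathode and Li⁺/Li is the anode.
E°cell = +0.766 − (−3.032) = +3.798 V; balancing electrons gives n = 1.
ΔG° = −nFE°cell = −(1)(96500)(+3.798) J/mol = −367 kJ/mol.

−367 kJ/mol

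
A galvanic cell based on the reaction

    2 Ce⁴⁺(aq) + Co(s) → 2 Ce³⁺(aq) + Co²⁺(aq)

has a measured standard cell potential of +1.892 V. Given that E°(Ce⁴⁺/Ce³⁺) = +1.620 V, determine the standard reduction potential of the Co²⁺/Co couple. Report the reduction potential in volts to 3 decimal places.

−0.272 V

In the reaction as written the Ce⁴⁺/Ce³⁺ couple is reduced (cathode) and Co²⁺/Co is oxidized (anode), so E°cell = E°(Ce⁴⁺/Ce³⁺) − E°(Co²⁺/Co).
E°(Co²⁺/Co) = E°(cathode) − E°cell = +1.620 − (+1.892) = −0.272 V.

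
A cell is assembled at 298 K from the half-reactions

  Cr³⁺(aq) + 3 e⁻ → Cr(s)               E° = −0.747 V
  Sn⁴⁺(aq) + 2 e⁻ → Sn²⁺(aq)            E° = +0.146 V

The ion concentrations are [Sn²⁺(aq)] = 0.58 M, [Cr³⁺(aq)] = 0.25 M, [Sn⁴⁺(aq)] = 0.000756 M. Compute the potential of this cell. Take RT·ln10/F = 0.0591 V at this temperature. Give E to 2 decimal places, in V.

+0.82 V

The Sn⁴⁺/Sn²⁺ couple has the more positive E°, so it is the cathode; Cr³⁺/Cr is the anode.
E°cell = E°cat − E°an = +0.146 − (−0.747) = +0.893 V; n = 6.
For the overall reaction 3 Sn⁴⁺(aq) + 2 Cr(s) → 3 Sn²⁺(aq) + 2 Cr³⁺(aq), Q = ([Sn²⁺(aq)]^3·[Cr³⁺(aq)]^2) / [Sn⁴⁺(aq)]^3 = 2.82×10^7, giving log Q = 7.451.
E = E° − (0.0591/n)·log Q = +0.893 − (0.0591/6)(7.451) = +0.82 V.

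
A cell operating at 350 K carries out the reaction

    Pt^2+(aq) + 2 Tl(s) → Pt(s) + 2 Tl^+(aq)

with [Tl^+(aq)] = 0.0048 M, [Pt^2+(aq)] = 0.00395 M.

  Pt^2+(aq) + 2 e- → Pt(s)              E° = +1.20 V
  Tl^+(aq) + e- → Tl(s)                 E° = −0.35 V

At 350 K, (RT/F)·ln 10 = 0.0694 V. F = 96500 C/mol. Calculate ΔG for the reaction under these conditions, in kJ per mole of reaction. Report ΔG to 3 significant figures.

E°cell = +1.20 − (−0.35) = +1.55 V; the balanced reaction transfers n = 2 electrons.
The reaction quotient is [Tl^+(aq)]^2 / [Pt^2+(aq)] = 0.00583; by Nernst, E = +1.55 − (0.0694/2)(−2.234) = +1.6275 V.
Then ΔG = −nFE = −2 × 96500 × +1.6275 J/mol = −314 kJ/mol.

−314 kJ/mol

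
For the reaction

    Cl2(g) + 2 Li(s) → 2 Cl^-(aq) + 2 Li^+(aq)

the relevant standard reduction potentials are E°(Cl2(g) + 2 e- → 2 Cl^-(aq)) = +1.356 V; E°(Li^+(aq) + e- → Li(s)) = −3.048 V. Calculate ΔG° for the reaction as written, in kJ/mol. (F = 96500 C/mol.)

In the reaction as written Cl2(g) is reduced, so the Cl₂/Cl⁻ couple is the cathode and Li⁺/Li is the anode.
E°cell = +1.356 − (−3.048) = +4.404 V; balancing electrons gives n = 2.
ΔG° = −nFE°cell = −(2)(96500)(+4.404) J/mol = −850 kJ/mol.

−850 kJ/mol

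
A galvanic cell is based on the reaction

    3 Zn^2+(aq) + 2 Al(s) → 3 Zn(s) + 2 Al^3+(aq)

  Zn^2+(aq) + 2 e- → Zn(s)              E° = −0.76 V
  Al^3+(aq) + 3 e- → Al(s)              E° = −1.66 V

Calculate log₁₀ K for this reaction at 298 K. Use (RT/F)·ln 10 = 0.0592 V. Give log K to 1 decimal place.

The Zn²⁺/Zn couple is reduced (cathode); E°cell = −0.76 − (−1.66) = +0.90 V with n = 6.
At equilibrium E = 0, so log K = nE°cell / 0.0592 = (6)(+0.90) / 0.0592 = 91.2.

log K = 91.2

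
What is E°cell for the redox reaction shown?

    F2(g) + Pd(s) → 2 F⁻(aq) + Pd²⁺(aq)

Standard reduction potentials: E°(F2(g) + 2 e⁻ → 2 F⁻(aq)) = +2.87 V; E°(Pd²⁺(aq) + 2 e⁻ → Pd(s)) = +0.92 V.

In the reaction as written, F2(g) is reduced (cathode) and Pd²⁺(aq) is produced by oxidation at the anode.
E°cell = E°(cathode) − E°(anode) = +2.87 − (+0.92) = +1.95 V.

+1.95 V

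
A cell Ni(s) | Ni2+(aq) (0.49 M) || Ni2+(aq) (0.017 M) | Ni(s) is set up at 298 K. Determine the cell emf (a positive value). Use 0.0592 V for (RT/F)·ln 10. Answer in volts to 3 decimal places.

0.043 V

For a concentration cell E°cell = 0, since both electrodes use the same couple.
The compartment with the higher Ni2+(aq) concentration (0.49 M) acts as the cathode; ions are reduced there and produced at the dilute (0.017 M) anode.
With n = 2, Ecell = −(0.0592/2)·log([dilute]/[conc]) = −(0.0592/2)·log(0.017/0.49) = +0.043 V.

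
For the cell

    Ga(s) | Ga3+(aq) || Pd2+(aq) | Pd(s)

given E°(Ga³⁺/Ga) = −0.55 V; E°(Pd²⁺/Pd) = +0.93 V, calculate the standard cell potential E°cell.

+1.48 V

By convention the left-hand electrode in cell notation is the anode (oxidation) and the right-hand electrode is the cathode (reduction).
E°cell = E°(right) − E°(left) = +0.93 − (−0.55) = +1.48 V.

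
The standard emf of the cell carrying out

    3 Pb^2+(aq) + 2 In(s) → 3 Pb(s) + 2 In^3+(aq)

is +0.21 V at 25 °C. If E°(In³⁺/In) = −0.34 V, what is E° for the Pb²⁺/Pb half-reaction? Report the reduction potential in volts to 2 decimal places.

In the reaction as written the Pb²⁺/Pb couple is reduced (cathode) and In³⁺/In is oxidized (anode), so E°cell = E°(Pb²⁺/Pb) − E°(In³⁺/In).
E°(Pb²⁺/Pb) = E°cell + E°(anode) = +0.21 + (−0.34) = −0.13 V.

−0.13 V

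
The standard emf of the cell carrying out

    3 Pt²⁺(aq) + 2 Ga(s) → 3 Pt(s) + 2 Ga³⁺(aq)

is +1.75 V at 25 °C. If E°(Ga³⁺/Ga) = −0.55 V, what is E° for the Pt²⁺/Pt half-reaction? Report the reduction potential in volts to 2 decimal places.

+1.20 V

In the reaction as written the Pt²⁺/Pt couple is reduced (cathode) and Ga³⁺/Ga is oxidized (anode), so E°cell = E°(Pt²⁺/Pt) − E°(Ga³⁺/Ga).
E°(Pt²⁺/Pt) = E°cell + E°(anode) = +1.75 + (−0.55) = +1.20 V.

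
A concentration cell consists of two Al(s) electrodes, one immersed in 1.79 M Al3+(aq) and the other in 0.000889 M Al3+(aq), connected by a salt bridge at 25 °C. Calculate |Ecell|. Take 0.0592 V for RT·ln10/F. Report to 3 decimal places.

For a concentration cell E°cell = 0, since both electrodes use the same couple.
The compartment with the higher Al3+(aq) concentration (1.79 M) acts as the cathode; ions are reduced there and produced at the dilute (0.000889 M) anode.
With n = 3, Ecell = −(0.0592/3)·log([dilute]/[conc]) = −(0.0592/3)·log(0.000889/1.79) = +0.065 V.

0.065 V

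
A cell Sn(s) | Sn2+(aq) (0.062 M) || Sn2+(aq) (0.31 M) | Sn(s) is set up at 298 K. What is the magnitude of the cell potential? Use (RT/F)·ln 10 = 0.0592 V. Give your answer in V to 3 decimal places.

0.021 V

For a concentration cell E°cell = 0, since both electrodes use the same couple.
The compartment with the higher Sn2+(aq) concentration (0.31 M) acts as the cathode; ions are reduced there and produced at the dilute (0.062 M) anode.
With n = 2, Ecell = −(0.0592/2)·log([dilute]/[conc]) = −(0.0592/2)·log(0.062/0.31) = +0.021 V.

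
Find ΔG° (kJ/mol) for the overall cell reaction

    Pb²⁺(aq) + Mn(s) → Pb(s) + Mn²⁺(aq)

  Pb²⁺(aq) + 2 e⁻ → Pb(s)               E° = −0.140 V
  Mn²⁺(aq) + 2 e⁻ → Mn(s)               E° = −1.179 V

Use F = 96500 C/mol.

−201 kJ/mol

In the reaction as written Pb²⁺(aq) is reduced, so the Pb²⁺/Pb couple is the cathode and Mn²⁺/Mn is the anode.
E°cell = −0.140 − (−1.179) = +1.039 V; balancing electrons gives n = 2.
ΔG° = −nFE°cell = −(2)(96500)(+1.039) J/mol = −201 kJ/mol.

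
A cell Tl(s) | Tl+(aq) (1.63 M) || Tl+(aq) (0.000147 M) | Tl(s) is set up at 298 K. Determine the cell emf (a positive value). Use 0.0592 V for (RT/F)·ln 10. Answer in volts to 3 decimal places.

0.239 V

For a concentration cell E°cell = 0, since both electrodes use the same couple.
The compartment with the higher Tl+(aq) concentration (1.63 M) acts as the cathode; ions are reduced there and produced at the dilute (0.000147 M) anode.
With n = 1, Ecell = −(0.0592/1)·log([dilute]/[conc]) = −(0.0592/1)·log(0.000147/1.63) = +0.239 V.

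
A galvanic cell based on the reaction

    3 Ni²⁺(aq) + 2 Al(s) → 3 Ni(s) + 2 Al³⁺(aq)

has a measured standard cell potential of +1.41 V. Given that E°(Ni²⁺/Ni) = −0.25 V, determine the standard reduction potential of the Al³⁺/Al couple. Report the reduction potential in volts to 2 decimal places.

−1.66 V

In the reaction as written the Ni²⁺/Ni couple is reduced (cathode) and Al³⁺/Al is oxidized (anode), so E°cell = E°(Ni²⁺/Ni) − E°(Al³⁺/Al).
E°(Al³⁺/Al) = E°(cathode) − E°cell = −0.25 − (+1.41) = −1.66 V.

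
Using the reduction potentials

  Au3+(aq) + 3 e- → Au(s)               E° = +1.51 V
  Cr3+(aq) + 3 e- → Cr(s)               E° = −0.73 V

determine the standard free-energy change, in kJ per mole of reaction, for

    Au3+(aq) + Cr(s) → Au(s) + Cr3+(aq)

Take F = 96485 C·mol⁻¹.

−648 kJ/mol

In the reaction as written Au3+(aq) is reduced, so the Au³⁺/Au couple is the cathode and Cr³⁺/Cr is the anode.
E°cell = +1.51 − (−0.73) = +2.24 V; balancing electrons gives n = 3.
ΔG° = −nFE°cell = −(3)(96485)(+2.24) J/mol = −648 kJ/mol.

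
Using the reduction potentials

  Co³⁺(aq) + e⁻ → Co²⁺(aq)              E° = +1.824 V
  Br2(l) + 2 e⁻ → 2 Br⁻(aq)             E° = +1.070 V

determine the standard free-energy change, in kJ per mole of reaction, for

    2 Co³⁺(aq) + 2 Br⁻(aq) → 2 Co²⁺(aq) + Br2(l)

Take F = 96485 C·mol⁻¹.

In the reaction as written Co³⁺(aq) is reduced, so the Co³⁺/Co²⁺ couple is the cathode and Br₂/Br⁻ is the anode.
E°cell = +1.824 − (+1.070) = +0.754 V; balancing electrons gives n = 2.
ΔG° = −nFE°cell = −(2)(96485)(+0.754) J/mol = −145 kJ/mol.

−145 kJ/mol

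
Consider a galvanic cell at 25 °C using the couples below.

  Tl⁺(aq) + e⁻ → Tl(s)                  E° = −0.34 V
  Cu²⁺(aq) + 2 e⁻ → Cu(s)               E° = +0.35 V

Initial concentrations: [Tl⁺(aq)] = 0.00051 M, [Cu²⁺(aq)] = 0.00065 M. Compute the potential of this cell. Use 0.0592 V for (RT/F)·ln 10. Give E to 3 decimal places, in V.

The Cu²⁺/Cu couple has the more positive E°, so it is the cathode; Tl⁺/Tl is the anode.
The standard potential is +0.35 − (−0.34) = +0.69 V and the balanced reaction transfers n = 2 electrons.
For the overall reaction Cu²⁺(aq) + 2 Tl(s) → Cu(s) + 2 Tl⁺(aq), Q = [Tl⁺(aq)]^2 / [Cu²⁺(aq)] = 0.0004, giving log Q = −3.398.
By the Nernst equation, E = +0.69 − (0.0592/2)·(−3.398) = +0.791 V.

+0.791 V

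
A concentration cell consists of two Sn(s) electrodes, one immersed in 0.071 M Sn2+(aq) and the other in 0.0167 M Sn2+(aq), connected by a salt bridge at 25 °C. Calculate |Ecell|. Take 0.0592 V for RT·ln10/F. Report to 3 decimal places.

For a concentration cell E°cell = 0, since both electrodes use the same couple.
The compartment with the higher Sn2+(aq) concentration (0.071 M) acts as the cathode; ions are reduced there and produced at the dilute (0.0167 M) anode.
With n = 2, Ecell = −(0.0592/2)·log([dilute]/[conc]) = −(0.0592/2)·log(0.0167/0.071) = +0.019 V.

0.019 V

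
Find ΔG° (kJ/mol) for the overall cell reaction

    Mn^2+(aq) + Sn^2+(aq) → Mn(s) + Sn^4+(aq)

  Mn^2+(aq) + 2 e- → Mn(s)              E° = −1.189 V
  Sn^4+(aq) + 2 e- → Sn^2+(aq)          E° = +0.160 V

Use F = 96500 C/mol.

+260 kJ/mol

In the reaction as written Mn^2+(aq) is reduced, so the Mn²⁺/Mn couple is the cathode and Sn⁴⁺/Sn²⁺ is the anode.
E°cell = −1.189 − (+0.160) = −1.349 V; balancing electrons gives n = 2.
ΔG° = −nFE°cell = −(2)(96500)(−1.349) J/mol = +260 kJ/mol.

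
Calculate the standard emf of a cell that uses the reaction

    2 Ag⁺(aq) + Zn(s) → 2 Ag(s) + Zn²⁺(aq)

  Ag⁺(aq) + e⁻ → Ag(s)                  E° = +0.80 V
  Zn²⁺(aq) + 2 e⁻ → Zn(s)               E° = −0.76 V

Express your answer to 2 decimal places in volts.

+1.56 V

In the reaction as written, Ag⁺(aq) is reduced (cathode) and Zn²⁺(aq) is produced by oxidation at the anode.
E°cell = E°(cathode) − E°(anode) = +0.80 − (−0.76) = +1.56 V.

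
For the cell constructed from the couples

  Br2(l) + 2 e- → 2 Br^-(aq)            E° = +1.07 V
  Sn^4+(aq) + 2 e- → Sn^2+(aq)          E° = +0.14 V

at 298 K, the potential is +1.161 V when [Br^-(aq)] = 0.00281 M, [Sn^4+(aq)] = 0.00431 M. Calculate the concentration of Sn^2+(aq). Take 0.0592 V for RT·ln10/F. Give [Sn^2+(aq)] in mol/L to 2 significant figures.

2.2 M

The Br₂/Br⁻ couple has the larger reduction potential, so it is the cathode: E°cell = +1.07 − (+0.14) = +0.93 V and n = 2.
Since E = E° − (0.0592/n)·log Q, log Q = n(E° − E)/0.0592 = −7.804.
Balancing electrons gives Br2(l) + Sn^2+(aq) → 2 Br^-(aq) + Sn^4+(aq); thus Q = ([Br^-(aq)]^2·[Sn^4+(aq)]) / [Sn^2+(aq)].
Isolating [Sn^2+(aq)] in Q = 10^{−7.804} yields log [Sn^2+(aq)] = 0.336, i.e. 2.2 M.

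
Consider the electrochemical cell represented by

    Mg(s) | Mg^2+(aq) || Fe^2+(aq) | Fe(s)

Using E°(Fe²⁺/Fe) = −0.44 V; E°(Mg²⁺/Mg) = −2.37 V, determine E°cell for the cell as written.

By convention the left-hand electrode in cell notation is the anode (oxidation) and the right-hand electrode is the cathode (reduction).
E°cell = E°(right) − E°(left) = −0.44 − (−2.37) = +1.93 V.

+1.93 V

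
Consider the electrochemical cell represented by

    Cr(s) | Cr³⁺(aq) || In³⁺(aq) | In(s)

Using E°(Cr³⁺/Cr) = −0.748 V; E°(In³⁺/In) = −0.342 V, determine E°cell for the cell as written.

By convention the left-hand electrode in cell notation is the anode (oxidation) and the right-hand electrode is the cathode (reduction).
E°cell = E°(right) − E°(left) = −0.342 − (−0.748) = +0.406 V.

+0.406 V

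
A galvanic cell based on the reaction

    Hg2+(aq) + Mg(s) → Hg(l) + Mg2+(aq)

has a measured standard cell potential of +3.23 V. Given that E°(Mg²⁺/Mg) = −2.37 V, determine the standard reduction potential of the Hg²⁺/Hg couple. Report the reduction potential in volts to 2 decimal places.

In the reaction as written the Hg²⁺/Hg couple is reduced (cathode) and Mg²⁺/Mg is oxidized (anode), so E°cell = E°(Hg²⁺/Hg) − E°(Mg²⁺/Mg).
E°(Hg²⁺/Hg) = E°cell + E°(anode) = +3.23 + (−2.37) = +0.86 V.

+0.86 V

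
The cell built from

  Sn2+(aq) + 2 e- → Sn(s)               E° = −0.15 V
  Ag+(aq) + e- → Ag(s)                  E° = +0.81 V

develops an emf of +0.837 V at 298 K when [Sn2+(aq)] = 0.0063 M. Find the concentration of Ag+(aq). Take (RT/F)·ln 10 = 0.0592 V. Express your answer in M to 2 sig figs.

The Ag⁺/Ag couple has the larger reduction potential, so it is the cathode: E°cell = +0.81 − (−0.15) = +0.96 V and n = 2.
Since E = E° − (0.0592/n)·log Q, log Q = n(E° − E)/0.0592 = 4.155.
For 2 Ag+(aq) + Sn(s) → 2 Ag(s) + Sn2+(aq), the reaction quotient is Q = [Sn2+(aq)] / [Ag+(aq)]^2.
Solving for the unknown gives log [Ag+(aq)] = −3.178, so [Ag+(aq)] ≈ 0.00066 M.

0.00066 M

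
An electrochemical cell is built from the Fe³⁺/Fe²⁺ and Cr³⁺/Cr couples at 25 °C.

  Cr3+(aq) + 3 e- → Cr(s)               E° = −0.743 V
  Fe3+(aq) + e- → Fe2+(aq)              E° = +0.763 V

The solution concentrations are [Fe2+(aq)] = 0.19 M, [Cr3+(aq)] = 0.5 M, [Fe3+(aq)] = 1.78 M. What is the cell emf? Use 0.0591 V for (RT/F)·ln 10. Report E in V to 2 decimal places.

+1.57 V

Fe³⁺/Fe²⁺ is reduced (cathode, E° = +0.763 V) and Cr³⁺/Cr is oxidized (anode).
E°cell = +0.763 − (−0.743) = +1.506 V, with n = 3 electrons transferred.
For the overall reaction 3 Fe3+(aq) + Cr(s) → 3 Fe2+(aq) + Cr3+(aq), Q = ([Fe2+(aq)]^3·[Cr3+(aq)]) / [Fe3+(aq)]^3 = 0.000608, giving log Q = −3.216.
By the Nernst equation, E = +1.506 − (0.0591/3)·(−3.216) = +1.57 V.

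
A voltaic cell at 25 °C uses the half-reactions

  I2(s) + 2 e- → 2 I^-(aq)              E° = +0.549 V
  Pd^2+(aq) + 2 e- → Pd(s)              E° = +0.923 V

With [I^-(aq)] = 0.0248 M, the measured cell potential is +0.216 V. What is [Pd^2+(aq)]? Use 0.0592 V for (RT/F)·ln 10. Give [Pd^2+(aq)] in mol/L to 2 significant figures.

With Pd²⁺/Pd at the cathode and I₂/I⁻ at the anode, E°cell = +0.923 − (+0.549) = +0.374 V (n = 2).
From the Nernst equation, log Q = n(E° − E)/0.0592 = 2·(+0.374 − (+0.216))/0.0592 = 5.338.
For Pd^2+(aq) + 2 I^-(aq) → Pd(s) + I2(s), the reaction quotient is Q = 1 / ([Pd^2+(aq)]·[I^-(aq)]^2).
Solving for the unknown gives log [Pd^2+(aq)] = −2.127, so [Pd^2+(aq)] ≈ 0.0075 M.

0.0075 M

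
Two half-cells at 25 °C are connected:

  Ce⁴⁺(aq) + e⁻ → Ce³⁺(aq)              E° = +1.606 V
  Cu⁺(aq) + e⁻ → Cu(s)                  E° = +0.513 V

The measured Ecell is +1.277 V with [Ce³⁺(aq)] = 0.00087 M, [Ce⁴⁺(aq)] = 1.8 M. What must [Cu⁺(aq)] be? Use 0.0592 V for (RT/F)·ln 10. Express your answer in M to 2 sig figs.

1.6 M

With Ce⁴⁺/Ce³⁺ at the cathode and Cu⁺/Cu at the anode, E°cell = +1.606 − (+0.513) = +1.093 V (n = 1).
From the Nernst equation, log Q = n(E° − E)/0.0592 = 1·(+1.093 − (+1.277))/0.0592 = −3.108.
Balancing electrons gives Ce⁴⁺(aq) + Cu(s) → Ce³⁺(aq) + Cu⁺(aq); thus Q = ([Ce³⁺(aq)]·[Cu⁺(aq)]) / [Ce⁴⁺(aq)].
Solving for the unknown gives log [Cu⁺(aq)] = 0.208, so [Cu⁺(aq)] ≈ 1.6 M.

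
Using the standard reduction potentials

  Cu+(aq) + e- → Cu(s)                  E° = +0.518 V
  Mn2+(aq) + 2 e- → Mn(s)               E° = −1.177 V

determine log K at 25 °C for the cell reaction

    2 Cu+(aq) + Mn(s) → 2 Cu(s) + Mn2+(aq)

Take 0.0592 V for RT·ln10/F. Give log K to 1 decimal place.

The Cu⁺/Cu couple is reduced (cathode); E°cell = +0.518 − (−1.177) = +1.695 V with n = 2.
At equilibrium E = 0, so log K = nE°cell / 0.0592 = (2)(+1.695) / 0.0592 = 57.3.

log K = 57.3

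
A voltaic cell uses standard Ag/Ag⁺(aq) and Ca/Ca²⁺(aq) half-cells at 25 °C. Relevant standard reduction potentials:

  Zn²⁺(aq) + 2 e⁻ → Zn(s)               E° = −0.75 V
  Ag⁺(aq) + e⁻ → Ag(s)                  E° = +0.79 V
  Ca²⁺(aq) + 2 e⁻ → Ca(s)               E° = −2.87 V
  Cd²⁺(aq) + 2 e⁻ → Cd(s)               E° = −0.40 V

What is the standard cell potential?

Of the two couples in this cell, the one with the more positive reduction potential is reduced at the cathode: here that is Ag⁺/Ag (+0.79 V); Ca²⁺/Ca (−2.87 V) is the anode.
E°cell = E°(cathode) − E°(anode) = +0.79 − (−2.87) = +3.66 V.

+3.66 V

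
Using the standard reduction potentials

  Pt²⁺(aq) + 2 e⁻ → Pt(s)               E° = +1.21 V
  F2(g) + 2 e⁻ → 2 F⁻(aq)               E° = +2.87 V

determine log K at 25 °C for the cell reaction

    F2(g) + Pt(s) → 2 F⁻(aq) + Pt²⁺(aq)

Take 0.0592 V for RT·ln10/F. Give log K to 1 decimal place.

The F₂/F⁻ couple is reduced (cathode); E°cell = +2.87 − (+1.21) = +1.66 V with n = 2.
At equilibrium E = 0, so log K = nE°cell / 0.0592 = (2)(+1.66) / 0.0592 = 56.1.

log K = 56.1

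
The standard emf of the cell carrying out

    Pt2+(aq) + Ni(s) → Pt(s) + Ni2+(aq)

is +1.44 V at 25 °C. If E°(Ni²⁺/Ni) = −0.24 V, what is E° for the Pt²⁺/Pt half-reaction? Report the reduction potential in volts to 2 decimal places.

In the reaction as written the Pt²⁺/Pt couple is reduced (cathode) and Ni²⁺/Ni is oxidized (anode), so E°cell = E°(Pt²⁺/Pt) − E°(Ni²⁺/Ni).
E°(Pt²⁺/Pt) = E°cell + E°(anode) = +1.44 + (−0.24) = +1.20 V.

+1.20 V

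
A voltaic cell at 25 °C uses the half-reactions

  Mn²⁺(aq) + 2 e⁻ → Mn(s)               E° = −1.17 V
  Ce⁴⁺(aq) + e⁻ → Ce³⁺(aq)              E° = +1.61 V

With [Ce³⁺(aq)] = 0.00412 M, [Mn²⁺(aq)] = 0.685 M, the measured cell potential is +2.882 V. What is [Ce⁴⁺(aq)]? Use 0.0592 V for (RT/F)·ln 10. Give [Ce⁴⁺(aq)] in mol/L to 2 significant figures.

0.18 M

The Ce⁴⁺/Ce³⁺ couple has the larger reduction potential, so it is the cathode: E°cell = +1.61 − (−1.17) = +2.78 V and n = 2.
From the Nernst equation, log Q = n(E° − E)/0.0592 = 2·(+2.78 − (+2.882))/0.0592 = −3.446.
For 2 Ce⁴⁺(aq) + Mn(s) → 2 Ce³⁺(aq) + Mn²⁺(aq), the reaction quotient is Q = ([Ce³⁺(aq)]^2·[Mn²⁺(aq)]) / [Ce⁴⁺(aq)]^2.
Substituting the known concentrations and solving, log [Ce⁴⁺(aq)] = −0.744 and [Ce⁴⁺(aq)] = 0.18 M.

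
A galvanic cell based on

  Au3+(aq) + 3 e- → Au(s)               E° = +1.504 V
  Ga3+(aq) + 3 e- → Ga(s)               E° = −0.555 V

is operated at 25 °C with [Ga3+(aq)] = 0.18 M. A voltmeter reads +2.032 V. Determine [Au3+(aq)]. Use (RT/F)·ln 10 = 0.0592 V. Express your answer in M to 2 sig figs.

0.0077 M

With Au³⁺/Au at the cathode and Ga³⁺/Ga at the anode, E°cell = +1.504 − (−0.555) = +2.059 V (n = 3).
From the Nernst equation, log Q = n(E° − E)/0.0592 = 3·(+2.059 − (+2.032))/0.0592 = 1.368.
Balancing electrons gives Au3+(aq) + Ga(s) → Au(s) + Ga3+(aq); thus Q = [Ga3+(aq)] / [Au3+(aq)].
Isolating [Au3+(aq)] in Q = 10^{1.368} yields log [Au3+(aq)] = −2.113, i.e. 0.0077 M.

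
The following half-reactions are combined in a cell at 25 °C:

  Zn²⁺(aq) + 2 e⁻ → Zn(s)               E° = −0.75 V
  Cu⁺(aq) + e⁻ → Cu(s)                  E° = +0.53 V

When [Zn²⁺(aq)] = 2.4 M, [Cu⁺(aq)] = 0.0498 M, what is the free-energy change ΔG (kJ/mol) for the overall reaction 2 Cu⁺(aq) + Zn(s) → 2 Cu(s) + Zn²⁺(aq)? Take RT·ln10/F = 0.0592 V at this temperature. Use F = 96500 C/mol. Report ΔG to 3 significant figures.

E°cell = +0.53 − (−0.75) = +1.28 V; the balanced reaction transfers n = 2 electrons.
Q = [Zn²⁺(aq)] / [Cu⁺(aq)]^2 = 968, so log Q = 2.986 and E = +1.28 − (0.0592/2)(2.986) = +1.1916 V.
Finally ΔG = −nFE = −(2)(96500 C/mol)(+1.1916 V) = −230 kJ/mol.

−230 kJ/mol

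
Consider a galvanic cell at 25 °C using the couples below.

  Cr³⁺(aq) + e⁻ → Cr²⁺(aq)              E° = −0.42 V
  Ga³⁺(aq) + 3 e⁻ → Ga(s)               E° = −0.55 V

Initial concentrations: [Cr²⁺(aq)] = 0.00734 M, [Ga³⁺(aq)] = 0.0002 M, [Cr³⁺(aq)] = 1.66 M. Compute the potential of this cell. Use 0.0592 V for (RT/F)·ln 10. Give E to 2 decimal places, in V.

+0.34 V

Cr³⁺/Cr²⁺ is reduced (cathode, E° = −0.42 V) and Ga³⁺/Ga is oxidized (anode).
The standard potential is −0.42 − (−0.55) = +0.13 V and the balanced reaction transfers n = 3 electrons.
For the overall reaction 3 Cr³⁺(aq) + Ga(s) → 3 Cr²⁺(aq) + Ga³⁺(aq), Q = ([Cr²⁺(aq)]^3·[Ga³⁺(aq)]) / [Cr³⁺(aq)]^3 = 1.73×10^−11, giving log Q = −10.762.
By the Nernst equation, E = +0.13 − (0.0592/3)·(−10.762) = +0.34 V.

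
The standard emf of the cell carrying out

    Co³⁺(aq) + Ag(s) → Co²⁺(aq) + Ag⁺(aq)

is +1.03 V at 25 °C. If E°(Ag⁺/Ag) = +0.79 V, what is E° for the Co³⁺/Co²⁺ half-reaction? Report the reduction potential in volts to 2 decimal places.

In the reaction as written the Co³⁺/Co²⁺ couple is reduced (cathode) and Ag⁺/Ag is oxidized (anode), so E°cell = E°(Co³⁺/Co²⁺) − E°(Ag⁺/Ag).
E°(Co³⁺/Co²⁺) = E°cell + E°(anode) = +1.03 + (+0.79) = +1.82 V.

+1.82 V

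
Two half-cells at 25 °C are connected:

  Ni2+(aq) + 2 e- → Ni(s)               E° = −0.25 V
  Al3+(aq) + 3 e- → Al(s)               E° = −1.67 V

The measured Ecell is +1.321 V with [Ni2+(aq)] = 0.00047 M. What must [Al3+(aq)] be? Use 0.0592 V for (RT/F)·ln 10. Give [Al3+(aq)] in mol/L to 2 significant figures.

Ni²⁺/Ni is the cathode (higher E°); E°cell = −0.25 − (−1.67) = +1.42 V with n = 6.
From the Nernst equation, log Q = n(E° − E)/0.0592 = 6·(+1.42 − (+1.321))/0.0592 = 10.034.
For 3 Ni2+(aq) + 2 Al(s) → 3 Ni(s) + 2 Al3+(aq), the reaction quotient is Q = [Al3+(aq)]^2 / [Ni2+(aq)]^3.
Isolating [Al3+(aq)] in Q = 10^{10.034} yields log [Al3+(aq)] = 0.025, i.e. 1.1 M.

1.1 M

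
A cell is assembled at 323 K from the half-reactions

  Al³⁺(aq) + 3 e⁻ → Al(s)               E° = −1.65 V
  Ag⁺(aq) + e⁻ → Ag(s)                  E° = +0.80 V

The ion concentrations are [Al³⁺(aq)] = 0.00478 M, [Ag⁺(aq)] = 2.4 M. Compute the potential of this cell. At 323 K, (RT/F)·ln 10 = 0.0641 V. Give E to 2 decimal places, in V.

+2.52 V

The Ag⁺/Ag couple has the more positive E°, so it is the cathode; Al³⁺/Al is the anode.
E°cell = +0.80 − (−1.65) = +2.45 V, with n = 3 electrons transferred.
The balanced reaction is 3 Ag⁺(aq) + Al(s) → 3 Ag(s) + Al³⁺(aq), so Q = [Al³⁺(aq)] / [Ag⁺(aq)]^3 = 0.000346 and log Q = −3.461.
By the Nernst equation, E = +2.45 − (0.0641/3)·(−3.461) = +2.52 V.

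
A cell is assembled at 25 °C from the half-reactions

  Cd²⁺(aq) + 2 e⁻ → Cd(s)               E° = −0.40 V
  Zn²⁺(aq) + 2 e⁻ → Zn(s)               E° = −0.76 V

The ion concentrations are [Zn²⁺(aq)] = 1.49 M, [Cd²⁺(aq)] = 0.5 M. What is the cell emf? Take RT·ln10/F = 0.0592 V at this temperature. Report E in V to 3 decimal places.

The Cd²⁺/Cd couple has the more positive E°, so it is the cathode; Zn²⁺/Zn is the anode.
E°cell = E°cat − E°an = −0.40 − (−0.76) = +0.36 V; n = 2.
The balanced reaction is Cd²⁺(aq) + Zn(s) → Cd(s) + Zn²⁺(aq), so Q = [Zn²⁺(aq)] / [Cd²⁺(aq)] = 2.98 and log Q = 0.474.
Applying E = E° − (RT ln10/nF)·log Q gives +0.36 − (0.0592/2)(0.474) = +0.346 V.

+0.346 V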